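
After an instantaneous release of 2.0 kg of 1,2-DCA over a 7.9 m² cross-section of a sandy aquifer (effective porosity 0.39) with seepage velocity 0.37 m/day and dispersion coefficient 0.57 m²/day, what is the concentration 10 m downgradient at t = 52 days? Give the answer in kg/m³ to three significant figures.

0.0164 kg/m³

For an instantaneous plane source, C(x,t) = M/(n_e·A·√(4πDt)) · exp(−(x−vt)²/(4Dt)), with n_e·A the pore (flow) area.
Plume center vt = 0.37 × 52 = 19.24 m, so the well at 10 m is 9.24 m upgradient of the peak.
√(4πDt) = 19.30 m, giving peak height M/(n_e·A·√(4πDt)) = 2.0/(0.39 × 7.9 × 19.30) = 0.03363 kg/m³.
(x−vt)²/(4Dt) = (-9.24)²/(4 × 0.57 × 52) = 0.7201; exp(−0.7201) = 0.4867.
C = 0.03363 × 0.4867 = 0.0164 kg/m³.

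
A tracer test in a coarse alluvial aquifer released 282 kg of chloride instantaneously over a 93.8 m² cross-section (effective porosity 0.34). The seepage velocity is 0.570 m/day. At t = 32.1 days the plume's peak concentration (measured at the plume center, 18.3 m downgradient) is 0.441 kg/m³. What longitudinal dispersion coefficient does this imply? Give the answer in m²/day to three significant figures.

0.997 m²/day

At the plume center C_max = M/(n_e·A·√(4πDt)), so D = M²/(4πt·(n_e·A·C_max)²).
n_e·A·C_max = 0.34 × 93.8 × 0.441 = 14.06 kg/m.
D = 282²/(4π × 32.1 × 14.06²) = 0.997 m²/day.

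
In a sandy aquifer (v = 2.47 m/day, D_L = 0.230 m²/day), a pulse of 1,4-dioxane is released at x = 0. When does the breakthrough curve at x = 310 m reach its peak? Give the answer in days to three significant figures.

For the 1D instantaneous-source solution, setting ∂C/∂t = 0 at fixed x gives v²t² + 2Dt − x² = 0, so t = (√(D² + v²x²) − D)/v².
√(D² + v²x²) = √(0.230² + 2.47² × 310²) = 765.7; v² = 6.1009.
t = (765.7 − 0.230)/6.1009 = 125 days (vs. the pure-advection estimate x/v = 126 d).

125 days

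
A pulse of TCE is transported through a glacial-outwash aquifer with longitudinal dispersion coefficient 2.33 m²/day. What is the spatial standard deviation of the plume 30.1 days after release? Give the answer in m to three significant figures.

Dispersive spreading gives a Gaussian with σ² = 2Dt; advection only shifts the center.
σ = √(2 × 2.33 × 30.1) = 11.8 m.

11.8 m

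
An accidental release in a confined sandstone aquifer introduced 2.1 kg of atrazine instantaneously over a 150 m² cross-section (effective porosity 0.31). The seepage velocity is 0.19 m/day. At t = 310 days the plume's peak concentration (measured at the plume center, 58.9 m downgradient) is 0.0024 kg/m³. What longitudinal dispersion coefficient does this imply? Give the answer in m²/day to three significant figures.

0.0909 m²/day

At the plume center C_max = M/(n_e·A·√(4πDt)), so D = M²/(4πt·(n_e·A·C_max)²).
n_e·A·C_max = 0.31 × 150 × 0.0024 = 0.1116 kg/m.
D = 2.1²/(4π × 310 × 0.1116²) = 0.0909 m²/day.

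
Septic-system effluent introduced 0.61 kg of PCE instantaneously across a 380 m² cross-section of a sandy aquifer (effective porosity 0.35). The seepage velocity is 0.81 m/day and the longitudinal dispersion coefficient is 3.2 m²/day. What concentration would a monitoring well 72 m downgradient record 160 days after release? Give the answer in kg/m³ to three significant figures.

For an instantaneous plane source, C(x,t) = M/(n_e·A·√(4πDt)) · exp(−(x−vt)²/(4Dt)), with n_e·A the pore (flow) area.
Plume center vt = 0.81 × 160 = 129.6 m, so the well at 72 m is 57.6 m upgradient of the peak.
√(4πDt) = 80.21 m, giving peak height M/(n_e·A·√(4πDt)) = 0.61/(0.35 × 380 × 80.21) = 5.718e-05 kg/m³.
(x−vt)²/(4Dt) = (-57.6)²/(4 × 3.2 × 160) = 1.620; exp(−1.620) = 0.1979.
C = 5.718e-05 × 0.1979 = 1.13e-05 kg/m³.

1.13e-05 kg/m³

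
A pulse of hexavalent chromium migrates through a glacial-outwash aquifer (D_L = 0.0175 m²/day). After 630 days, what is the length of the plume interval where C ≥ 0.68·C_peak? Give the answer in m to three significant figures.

8.25 m

The plume is Gaussian with σ = √(2Dt) = √(2 × 0.0175 × 630) = 4.696 m.
C/C_peak = exp(−Δx²/(2σ²)) = 0.68 ⇒ Δx = σ·√(−2 ln 0.68) = 4.696 × 0.8783 = 4.124 m.
Width = 2Δx = 8.25 m.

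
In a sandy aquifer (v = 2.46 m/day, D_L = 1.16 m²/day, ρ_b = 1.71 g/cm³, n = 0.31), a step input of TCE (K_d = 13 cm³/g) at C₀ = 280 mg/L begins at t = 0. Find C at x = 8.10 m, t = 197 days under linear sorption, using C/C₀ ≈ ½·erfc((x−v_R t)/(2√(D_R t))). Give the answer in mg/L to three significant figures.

79.4 mg/L

Retardation factor R = 1 + ρ_b·K_d/n = 1 + 1.71 × 13/0.31 = 72.71.
Sorption retards both mechanisms: v_R = v/R = 0.03383 m/day, D_R = D/R = 0.01595 m²/day.
v_R·t = 0.03383 × 197 = 6.66451 m; 2√(D_R t) = 3.545 m; argument = (8.10 − 6.66451)/3.545 = 0.4049.
C = C₀ × ½·erfc(0.4049) = 280 × 0.2835 = 79.4 mg/L.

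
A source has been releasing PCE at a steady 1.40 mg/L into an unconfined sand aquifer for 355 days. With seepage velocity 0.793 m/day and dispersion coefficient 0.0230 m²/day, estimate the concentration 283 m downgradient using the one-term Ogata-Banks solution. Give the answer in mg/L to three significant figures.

0.499 mg/L

For a continuous step input, C/C₀ ≈ ½·erfc((x−vt)/(2√(Dt))).
vt = 0.793 × 355 = 281.515 m and 2√(Dt) = 2√(0.0230 × 355) = 5.715 m.
Argument (x−vt)/(2√(Dt)) = (283 − 281.515)/5.715 = 0.2598; ½·erfc(0.2598) = 0.3567.
C = 1.40 × 0.3567 = 0.499 mg/L.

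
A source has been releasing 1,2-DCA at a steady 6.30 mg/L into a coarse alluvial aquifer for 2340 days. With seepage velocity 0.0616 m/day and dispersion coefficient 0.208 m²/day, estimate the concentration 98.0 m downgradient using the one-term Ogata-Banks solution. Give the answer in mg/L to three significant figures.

5.86 mg/L

For a continuous step input, C/C₀ ≈ ½·erfc((x−vt)/(2√(Dt))).
vt = 0.0616 × 2340 = 144.144 m and 2√(Dt) = 2√(0.208 × 2340) = 44.12 m.
Argument (x−vt)/(2√(Dt)) = (98.0 − 144.144)/44.12 = -1.046; ½·erfc(-1.046) = 0.9305.
C = 6.30 × 0.9305 = 5.86 mg/L.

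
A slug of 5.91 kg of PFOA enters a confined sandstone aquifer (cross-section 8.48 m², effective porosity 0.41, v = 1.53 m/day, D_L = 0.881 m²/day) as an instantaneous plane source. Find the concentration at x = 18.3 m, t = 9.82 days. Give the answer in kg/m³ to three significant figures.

0.120 kg/m³

For an instantaneous plane source, C(x,t) = M/(n_e·A·√(4πDt)) · exp(−(x−vt)²/(4Dt)), with n_e·A the pore (flow) area.
Plume center vt = 1.53 × 9.82 = 15.0246 m, so the well at 18.3 m is 3.2754 m downgradient of the peak.
√(4πDt) = 10.43 m, giving peak height M/(n_e·A·√(4πDt)) = 5.91/(0.41 × 8.48 × 10.43) = 0.1630 kg/m³.
(x−vt)²/(4Dt) = (3.2754)²/(4 × 0.881 × 9.82) = 0.3100; exp(−0.3100) = 0.7334.
C = 0.1630 × 0.7334 = 0.120 kg/m³.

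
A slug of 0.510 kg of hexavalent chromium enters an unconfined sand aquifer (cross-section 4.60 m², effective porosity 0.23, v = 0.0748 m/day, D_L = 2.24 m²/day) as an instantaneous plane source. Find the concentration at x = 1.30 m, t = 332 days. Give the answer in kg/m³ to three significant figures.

For an instantaneous plane source, C(x,t) = M/(n_e·A·√(4πDt)) · exp(−(x−vt)²/(4Dt)), with n_e·A the pore (flow) area.
Plume center vt = 0.0748 × 332 = 24.8336 m, so the well at 1.30 m is 23.5336 m upgradient of the peak.
√(4πDt) = 96.67 m, giving peak height M/(n_e·A·√(4πDt)) = 0.510/(0.23 × 4.60 × 96.67) = 0.004986 kg/m³.
(x−vt)²/(4Dt) = (-23.5336)²/(4 × 2.24 × 332) = 0.1862; exp(−0.1862) = 0.8301.
C = 0.004986 × 0.8301 = 0.00414 kg/m³.

0.00414 kg/m³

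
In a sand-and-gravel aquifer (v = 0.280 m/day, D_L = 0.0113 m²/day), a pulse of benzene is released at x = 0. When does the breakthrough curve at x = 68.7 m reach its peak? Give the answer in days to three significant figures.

For the 1D instantaneous-source solution, setting ∂C/∂t = 0 at fixed x gives v²t² + 2Dt − x² = 0, so t = (√(D² + v²x²) − D)/v².
√(D² + v²x²) = √(0.0113² + 0.280² × 68.7²) = 19.24; v² = 0.0784.
t = (19.24 − 0.0113)/0.0784 = 245 days (vs. the pure-advection estimate x/v = 245 d).

245 days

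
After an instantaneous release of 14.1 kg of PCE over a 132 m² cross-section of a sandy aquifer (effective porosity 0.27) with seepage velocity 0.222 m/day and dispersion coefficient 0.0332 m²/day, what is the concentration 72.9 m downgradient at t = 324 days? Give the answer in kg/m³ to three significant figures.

0.0333 kg/m³

For an instantaneous plane source, C(x,t) = M/(n_e·A·√(4πDt)) · exp(−(x−vt)²/(4Dt)), with n_e·A the pore (flow) area.
Plume center vt = 0.222 × 324 = 71.928 m, so the well at 72.9 m is 0.972 m downgradient of the peak.
√(4πDt) = 11.63 m, giving peak height M/(n_e·A·√(4πDt)) = 14.1/(0.27 × 132 × 11.63) = 0.03402 kg/m³.
(x−vt)²/(4Dt) = (0.972)²/(4 × 0.0332 × 324) = 0.02196; exp(−0.02196) = 0.9783.
C = 0.03402 × 0.9783 = 0.0333 kg/m³.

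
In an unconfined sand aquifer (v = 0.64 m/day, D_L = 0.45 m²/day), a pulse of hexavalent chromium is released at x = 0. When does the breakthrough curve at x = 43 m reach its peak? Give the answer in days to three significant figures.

For the 1D instantaneous-source solution, setting ∂C/∂t = 0 at fixed x gives v²t² + 2Dt − x² = 0, so t = (√(D² + v²x²) − D)/v².
√(D² + v²x²) = √(0.45² + 0.64² × 43²) = 27.52; v² = 0.4096.
t = (27.52 − 0.45)/0.4096 = 66.1 days (vs. the pure-advection estimate x/v = 67.2 d).

66.1 days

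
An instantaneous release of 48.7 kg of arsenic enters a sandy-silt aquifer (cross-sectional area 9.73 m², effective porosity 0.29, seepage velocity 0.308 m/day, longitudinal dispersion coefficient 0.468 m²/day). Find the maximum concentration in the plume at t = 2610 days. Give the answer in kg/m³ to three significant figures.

0.139 kg/m³

The peak of an instantaneous 1D plume sits at x = vt; there the Gaussian factor is 1 and C_max = M/(n_e·A·√(4πDt)), where n_e·A is the pore area the mass is dissolved in.
√(4πDt) = √(4π × 0.468 × 2610) = 123.9 m, so C_max = 48.7/(0.29 × 9.73 × 123.9) = 0.139 kg/m³.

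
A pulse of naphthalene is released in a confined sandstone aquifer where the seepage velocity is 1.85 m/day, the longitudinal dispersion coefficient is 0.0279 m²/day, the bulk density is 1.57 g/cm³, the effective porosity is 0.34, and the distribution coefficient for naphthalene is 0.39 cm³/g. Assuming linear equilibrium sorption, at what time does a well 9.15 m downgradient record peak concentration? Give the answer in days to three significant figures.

Retardation factor R = 1 + ρ_b·K_d/n = 1 + 1.57 × 0.39/0.34 = 2.801.
Sorption retards both mechanisms: v_R = v/R = 0.6605 m/day, D_R = D/R = 0.009961 m²/day.
Peak time from v_R²t² + 2D_R t − x² = 0: t = (√(D_R² + v_R²x²) − D_R)/v_R².
√(D_R² + v_R²x²) = √(0.009961² + 0.6605² × 9.15²) = 6.044; v_R² = 0.4363.
t = (6.044 − 0.009961)/0.4363 = 13.8 days.

13.8 days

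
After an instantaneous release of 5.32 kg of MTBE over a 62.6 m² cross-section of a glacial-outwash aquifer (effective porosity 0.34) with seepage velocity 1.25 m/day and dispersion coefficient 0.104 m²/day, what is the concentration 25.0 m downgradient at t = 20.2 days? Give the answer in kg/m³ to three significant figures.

For an instantaneous plane source, C(x,t) = M/(n_e·A·√(4πDt)) · exp(−(x−vt)²/(4Dt)), with n_e·A the pore (flow) area.
Plume center vt = 1.25 × 20.2 = 25.25 m, so the well at 25.0 m is 0.25 m upgradient of the peak.
√(4πDt) = 5.138 m, giving peak height M/(n_e·A·√(4πDt)) = 5.32/(0.34 × 62.6 × 5.138) = 0.04865 kg/m³.
(x−vt)²/(4Dt) = (-0.25)²/(4 × 0.104 × 20.2) = 0.007438; exp(−0.007438) = 0.9926.
C = 0.04865 × 0.9926 = 0.0483 kg/m³.

0.0483 kg/m³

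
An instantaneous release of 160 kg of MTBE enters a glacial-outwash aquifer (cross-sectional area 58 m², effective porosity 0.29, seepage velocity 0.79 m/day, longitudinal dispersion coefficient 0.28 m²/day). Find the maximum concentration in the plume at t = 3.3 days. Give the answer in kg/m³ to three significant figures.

2.79 kg/m³

The peak of an instantaneous 1D plume sits at x = vt; there the Gaussian factor is 1 and C_max = M/(n_e·A·√(4πDt)), where n_e·A is the pore area the mass is dissolved in.
√(4πDt) = √(4π × 0.28 × 3.3) = 3.408 m, so C_max = 160/(0.29 × 58 × 3.408) = 2.79 kg/m³.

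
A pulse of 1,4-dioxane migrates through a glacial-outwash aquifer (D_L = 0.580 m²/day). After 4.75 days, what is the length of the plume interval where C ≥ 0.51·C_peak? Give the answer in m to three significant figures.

5.45 m

The plume is Gaussian with σ = √(2Dt) = √(2 × 0.580 × 4.75) = 2.347 m.
C/C_peak = exp(−Δx²/(2σ²)) = 0.51 ⇒ Δx = σ·√(−2 ln 0.51) = 2.347 × 1.160 = 2.723 m.
Width = 2Δx = 5.45 m.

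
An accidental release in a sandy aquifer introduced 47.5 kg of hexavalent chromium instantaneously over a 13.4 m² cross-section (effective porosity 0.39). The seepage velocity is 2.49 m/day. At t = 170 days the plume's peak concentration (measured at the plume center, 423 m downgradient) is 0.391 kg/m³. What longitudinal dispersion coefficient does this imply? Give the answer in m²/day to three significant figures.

0.253 m²/day

At the plume center C_max = M/(n_e·A·√(4πDt)), so D = M²/(4πt·(n_e·A·C_max)²).
n_e·A·C_max = 0.39 × 13.4 × 0.391 = 2.043 kg/m.
D = 47.5²/(4π × 170 × 2.043²) = 0.253 m²/day.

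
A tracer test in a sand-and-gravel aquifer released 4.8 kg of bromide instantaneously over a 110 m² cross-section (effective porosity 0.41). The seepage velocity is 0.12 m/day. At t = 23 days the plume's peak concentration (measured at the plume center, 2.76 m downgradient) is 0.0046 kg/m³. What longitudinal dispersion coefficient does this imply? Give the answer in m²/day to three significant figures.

1.85 m²/day

At the plume center C_max = M/(n_e·A·√(4πDt)), so D = M²/(4πt·(n_e·A·C_max)²).
n_e·A·C_max = 0.41 × 110 × 0.0046 = 0.2075 kg/m.
D = 4.8²/(4π × 23 × 0.2075²) = 1.85 m²/day.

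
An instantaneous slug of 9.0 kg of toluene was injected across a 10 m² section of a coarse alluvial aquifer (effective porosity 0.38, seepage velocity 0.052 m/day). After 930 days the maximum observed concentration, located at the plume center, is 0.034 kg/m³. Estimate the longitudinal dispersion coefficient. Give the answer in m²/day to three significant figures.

At the plume center C_max = M/(n_e·A·√(4πDt)), so D = M²/(4πt·(n_e·A·C_max)²).
n_e·A·C_max = 0.38 × 10 × 0.034 = 0.1292 kg/m.
D = 9.0²/(4π × 930 × 0.1292²) = 0.415 m²/day.

0.415 m²/day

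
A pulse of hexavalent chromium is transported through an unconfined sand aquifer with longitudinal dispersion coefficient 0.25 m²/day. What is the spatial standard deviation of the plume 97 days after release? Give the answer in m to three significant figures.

6.96 m

Dispersive spreading gives a Gaussian with σ² = 2Dt; advection only shifts the center.
σ = √(2 × 0.25 × 97) = 6.96 m.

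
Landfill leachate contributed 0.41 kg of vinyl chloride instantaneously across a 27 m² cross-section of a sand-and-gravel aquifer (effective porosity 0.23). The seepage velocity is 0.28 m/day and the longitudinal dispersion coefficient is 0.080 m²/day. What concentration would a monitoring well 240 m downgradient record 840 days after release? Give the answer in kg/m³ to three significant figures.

0.00209 kg/m³

For an instantaneous plane source, C(x,t) = M/(n_e·A·√(4πDt)) · exp(−(x−vt)²/(4Dt)), with n_e·A the pore (flow) area.
Plume center vt = 0.28 × 840 = 235.2 m, so the well at 240 m is 4.8 m downgradient of the peak.
√(4πDt) = 29.06 m, giving peak height M/(n_e·A·√(4πDt)) = 0.41/(0.23 × 27 × 29.06) = 0.002272 kg/m³.
(x−vt)²/(4Dt) = (4.8)²/(4 × 0.080 × 840) = 0.08571; exp(−0.08571) = 0.9179.
C = 0.002272 × 0.9179 = 0.00209 kg/m³.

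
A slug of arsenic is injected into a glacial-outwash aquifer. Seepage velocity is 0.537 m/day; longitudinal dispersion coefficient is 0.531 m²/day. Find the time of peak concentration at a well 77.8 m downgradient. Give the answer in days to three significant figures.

For the 1D instantaneous-source solution, setting ∂C/∂t = 0 at fixed x gives v²t² + 2Dt − x² = 0, so t = (√(D² + v²x²) − D)/v².
√(D² + v²x²) = √(0.531² + 0.537² × 77.8²) = 41.78; v² = 0.288369.
t = (41.78 − 0.531)/0.288369 = 143 days (vs. the pure-advection estimate x/v = 145 d).

143 days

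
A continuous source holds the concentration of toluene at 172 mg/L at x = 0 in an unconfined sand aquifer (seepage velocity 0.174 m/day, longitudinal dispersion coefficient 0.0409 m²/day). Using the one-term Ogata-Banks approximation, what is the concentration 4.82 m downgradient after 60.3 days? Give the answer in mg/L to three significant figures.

For a continuous step input, C/C₀ ≈ ½·erfc((x−vt)/(2√(Dt))).
vt = 0.174 × 60.3 = 10.4922 m and 2√(Dt) = 2√(0.0409 × 60.3) = 3.141 m.
Argument (x−vt)/(2√(Dt)) = (4.82 − 10.4922)/3.141 = -1.806; ½·erfc(-1.806) = 0.9947.
C = 172 × 0.9947 = 171 mg/L.

171 mg/L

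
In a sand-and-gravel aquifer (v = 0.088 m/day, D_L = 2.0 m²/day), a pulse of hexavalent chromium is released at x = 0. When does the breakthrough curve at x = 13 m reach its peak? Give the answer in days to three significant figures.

39.3 days

For the 1D instantaneous-source solution, setting ∂C/∂t = 0 at fixed x gives v²t² + 2Dt − x² = 0, so t = (√(D² + v²x²) − D)/v².
√(D² + v²x²) = √(2.0² + 0.088² × 13²) = 2.304; v² = 0.007744.
t = (2.304 − 2.0)/0.007744 = 39.3 days (vs. the pure-advection estimate x/v = 148 d).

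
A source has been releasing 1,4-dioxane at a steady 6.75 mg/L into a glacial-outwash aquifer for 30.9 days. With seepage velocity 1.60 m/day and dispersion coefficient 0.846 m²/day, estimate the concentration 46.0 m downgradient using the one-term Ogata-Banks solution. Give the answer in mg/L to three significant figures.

For a continuous step input, C/C₀ ≈ ½·erfc((x−vt)/(2√(Dt))).
vt = 1.60 × 30.9 = 49.44 m and 2√(Dt) = 2√(0.846 × 30.9) = 10.23 m.
Argument (x−vt)/(2√(Dt)) = (46.0 − 49.44)/10.23 = -0.3363; ½·erfc(-0.3363) = 0.6828.
C = 6.75 × 0.6828 = 4.61 mg/L.

4.61 mg/L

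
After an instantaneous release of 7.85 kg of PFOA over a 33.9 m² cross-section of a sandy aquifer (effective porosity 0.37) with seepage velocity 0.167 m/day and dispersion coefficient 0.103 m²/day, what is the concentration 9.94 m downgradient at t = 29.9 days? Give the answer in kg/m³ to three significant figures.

For an instantaneous plane source, C(x,t) = M/(n_e·A·√(4πDt)) · exp(−(x−vt)²/(4Dt)), with n_e·A the pore (flow) area.
Plume center vt = 0.167 × 29.9 = 4.9933 m, so the well at 9.94 m is 4.9467 m downgradient of the peak.
√(4πDt) = 6.221 m, giving peak height M/(n_e·A·√(4πDt)) = 7.85/(0.37 × 33.9 × 6.221) = 0.1006 kg/m³.
(x−vt)²/(4Dt) = (4.9467)²/(4 × 0.103 × 29.9) = 1.986; exp(−1.986) = 0.1372.
C = 0.1006 × 0.1372 = 0.0138 kg/m³.

0.0138 kg/m³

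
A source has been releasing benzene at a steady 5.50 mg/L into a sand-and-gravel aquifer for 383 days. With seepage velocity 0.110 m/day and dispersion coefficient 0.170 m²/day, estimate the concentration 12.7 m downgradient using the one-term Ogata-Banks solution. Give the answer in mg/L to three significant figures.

5.47 mg/L

For a continuous step input, C/C₀ ≈ ½·erfc((x−vt)/(2√(Dt))).
vt = 0.110 × 383 = 42.13 m and 2√(Dt) = 2√(0.170 × 383) = 16.14 m.
Argument (x−vt)/(2√(Dt)) = (12.7 − 42.13)/16.14 = -1.823; ½·erfc(-1.823) = 0.9950.
C = 5.50 × 0.9950 = 5.47 mg/L.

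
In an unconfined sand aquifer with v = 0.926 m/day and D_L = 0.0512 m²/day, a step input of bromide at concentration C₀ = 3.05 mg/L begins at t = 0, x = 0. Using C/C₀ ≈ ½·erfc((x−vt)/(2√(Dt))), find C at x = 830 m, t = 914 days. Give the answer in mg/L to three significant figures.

For a continuous step input, C/C₀ ≈ ½·erfc((x−vt)/(2√(Dt))).
vt = 0.926 × 914 = 846.364 m and 2√(Dt) = 2√(0.0512 × 914) = 13.68 m.
Argument (x−vt)/(2√(Dt)) = (830 − 846.364)/13.68 = -1.196; ½·erfc(-1.196) = 0.9546.
C = 3.05 × 0.9546 = 2.91 mg/L.

2.91 mg/L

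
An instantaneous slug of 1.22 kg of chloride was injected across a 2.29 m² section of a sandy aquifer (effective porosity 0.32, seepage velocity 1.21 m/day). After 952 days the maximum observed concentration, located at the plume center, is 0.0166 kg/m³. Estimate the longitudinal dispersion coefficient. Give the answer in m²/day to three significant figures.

0.841 m²/day

At the plume center C_max = M/(n_e·A·√(4πDt)), so D = M²/(4πt·(n_e·A·C_max)²).
n_e·A·C_max = 0.32 × 2.29 × 0.0166 = 0.01216 kg/m.
D = 1.22²/(4π × 952 × 0.01216²) = 0.841 m²/day.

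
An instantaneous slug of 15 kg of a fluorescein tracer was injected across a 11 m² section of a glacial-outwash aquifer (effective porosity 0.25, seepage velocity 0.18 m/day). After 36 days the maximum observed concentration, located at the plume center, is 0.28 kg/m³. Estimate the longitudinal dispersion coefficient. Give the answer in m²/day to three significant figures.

At the plume center C_max = M/(n_e·A·√(4πDt)), so D = M²/(4πt·(n_e·A·C_max)²).
n_e·A·C_max = 0.25 × 11 × 0.28 = 0.7700 kg/m.
D = 15²/(4π × 36 × 0.7700²) = 0.839 m²/day.

0.839 m²/day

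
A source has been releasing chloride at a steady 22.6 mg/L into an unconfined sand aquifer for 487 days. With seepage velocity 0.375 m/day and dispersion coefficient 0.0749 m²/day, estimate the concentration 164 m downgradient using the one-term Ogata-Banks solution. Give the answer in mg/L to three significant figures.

For a continuous step input, C/C₀ ≈ ½·erfc((x−vt)/(2√(Dt))).
vt = 0.375 × 487 = 182.625 m and 2√(Dt) = 2√(0.0749 × 487) = 12.08 m.
Argument (x−vt)/(2√(Dt)) = (164 − 182.625)/12.08 = -1.542; ½·erfc(-1.542) = 0.9854.
C = 22.6 × 0.9854 = 22.3 mg/L.

22.3 mg/L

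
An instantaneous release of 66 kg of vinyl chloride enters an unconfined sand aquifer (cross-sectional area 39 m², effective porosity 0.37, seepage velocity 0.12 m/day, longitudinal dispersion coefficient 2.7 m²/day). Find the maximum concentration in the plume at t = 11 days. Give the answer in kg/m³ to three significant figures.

0.237 kg/m³

The peak of an instantaneous 1D plume sits at x = vt; there the Gaussian factor is 1 and C_max = M/(n_e·A·√(4πDt)), where n_e·A is the pore area the mass is dissolved in.
√(4πDt) = √(4π × 2.7 × 11) = 19.32 m, so C_max = 66/(0.37 × 39 × 19.32) = 0.237 kg/m³.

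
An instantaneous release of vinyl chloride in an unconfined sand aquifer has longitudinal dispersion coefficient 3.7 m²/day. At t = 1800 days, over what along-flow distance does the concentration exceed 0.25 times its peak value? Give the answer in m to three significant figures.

384 m

The plume is Gaussian with σ = √(2Dt) = √(2 × 3.7 × 1800) = 115.4 m.
C/C_peak = exp(−Δx²/(2σ²)) = 0.25 ⇒ Δx = σ·√(−2 ln 0.25) = 115.4 × 1.665 = 192.1 m.
Width = 2Δx = 384 m.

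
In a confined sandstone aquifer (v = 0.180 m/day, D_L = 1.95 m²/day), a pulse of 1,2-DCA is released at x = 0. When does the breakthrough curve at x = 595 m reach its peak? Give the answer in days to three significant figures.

For the 1D instantaneous-source solution, setting ∂C/∂t = 0 at fixed x gives v²t² + 2Dt − x² = 0, so t = (√(D² + v²x²) − D)/v².
√(D² + v²x²) = √(1.95² + 0.180² × 595²) = 107.1; v² = 0.0324.
t = (107.1 − 1.95)/0.0324 = 3250 days (vs. the pure-advection estimate x/v = 3310 d).

3250 days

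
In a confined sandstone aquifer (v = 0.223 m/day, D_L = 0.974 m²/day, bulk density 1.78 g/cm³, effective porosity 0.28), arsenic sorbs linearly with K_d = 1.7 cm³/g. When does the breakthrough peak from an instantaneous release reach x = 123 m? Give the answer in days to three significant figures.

6290 days

Retardation factor R = 1 + ρ_b·K_d/n = 1 + 1.78 × 1.7/0.28 = 11.81.
Sorption retards both mechanisms: v_R = v/R = 0.01888 m/day, D_R = D/R = 0.08247 m²/day.
Peak time from v_R²t² + 2D_R t − x² = 0: t = (√(D_R² + v_R²x²) − D_R)/v_R².
√(D_R² + v_R²x²) = √(0.08247² + 0.01888² × 123²) = 2.324; v_R² = 0.0003565.
t = (2.324 − 0.08247)/0.0003565 = 6290 days.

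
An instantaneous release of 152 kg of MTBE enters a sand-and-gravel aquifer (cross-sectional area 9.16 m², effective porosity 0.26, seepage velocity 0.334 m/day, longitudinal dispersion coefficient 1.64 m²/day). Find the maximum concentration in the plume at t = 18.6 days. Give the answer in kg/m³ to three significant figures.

3.26 kg/m³

The peak of an instantaneous 1D plume sits at x = vt; there the Gaussian factor is 1 and C_max = M/(n_e·A·√(4πDt)), where n_e·A is the pore area the mass is dissolved in.
√(4πDt) = √(4π × 1.64 × 18.6) = 19.58 m, so C_max = 152/(0.26 × 9.16 × 19.58) = 3.26 kg/m³.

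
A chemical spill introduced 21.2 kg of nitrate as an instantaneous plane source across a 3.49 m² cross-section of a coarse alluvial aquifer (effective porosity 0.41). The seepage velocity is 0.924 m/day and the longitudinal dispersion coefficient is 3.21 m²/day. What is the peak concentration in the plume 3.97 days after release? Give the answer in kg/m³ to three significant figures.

The peak of an instantaneous 1D plume sits at x = vt; there the Gaussian factor is 1 and C_max = M/(n_e·A·√(4πDt)), where n_e·A is the pore area the mass is dissolved in.
√(4πDt) = √(4π × 3.21 × 3.97) = 12.65 m, so C_max = 21.2/(0.41 × 3.49 × 12.65) = 1.17 kg/m³.

1.17 kg/m³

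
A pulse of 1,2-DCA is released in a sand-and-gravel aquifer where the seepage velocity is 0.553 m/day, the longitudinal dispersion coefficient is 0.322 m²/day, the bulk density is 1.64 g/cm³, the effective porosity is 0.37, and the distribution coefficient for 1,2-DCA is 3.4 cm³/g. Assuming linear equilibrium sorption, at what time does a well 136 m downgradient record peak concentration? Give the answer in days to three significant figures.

3940 days

Retardation factor R = 1 + ρ_b·K_d/n = 1 + 1.64 × 3.4/0.37 = 16.07.
Sorption retards both mechanisms: v_R = v/R = 0.03441 m/day, D_R = D/R = 0.02004 m²/day.
Peak time from v_R²t² + 2D_R t − x² = 0: t = (√(D_R² + v_R²x²) − D_R)/v_R².
√(D_R² + v_R²x²) = √(0.02004² + 0.03441² × 136²) = 4.680; v_R² = 0.001184.
t = (4.680 − 0.02004)/0.001184 = 3940 days.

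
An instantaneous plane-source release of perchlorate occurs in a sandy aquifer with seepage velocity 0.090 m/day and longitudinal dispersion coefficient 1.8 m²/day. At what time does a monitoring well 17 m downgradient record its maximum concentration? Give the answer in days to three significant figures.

For the 1D instantaneous-source solution, setting ∂C/∂t = 0 at fixed x gives v²t² + 2Dt − x² = 0, so t = (√(D² + v²x²) − D)/v².
√(D² + v²x²) = √(1.8² + 0.090² × 17²) = 2.362; v² = 0.0081.
t = (2.362 − 1.8)/0.0081 = 69.4 days (vs. the pure-advection estimate x/v = 189 d).

69.4 days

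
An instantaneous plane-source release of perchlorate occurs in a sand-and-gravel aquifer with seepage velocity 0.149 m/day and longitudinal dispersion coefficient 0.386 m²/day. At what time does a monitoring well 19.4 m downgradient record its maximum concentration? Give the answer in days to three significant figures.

114 days

For the 1D instantaneous-source solution, setting ∂C/∂t = 0 at fixed x gives v²t² + 2Dt − x² = 0, so t = (√(D² + v²x²) − D)/v².
√(D² + v²x²) = √(0.386² + 0.149² × 19.4²) = 2.916; v² = 0.022201.
t = (2.916 − 0.386)/0.022201 = 114 days (vs. the pure-advection estimate x/v = 130 d).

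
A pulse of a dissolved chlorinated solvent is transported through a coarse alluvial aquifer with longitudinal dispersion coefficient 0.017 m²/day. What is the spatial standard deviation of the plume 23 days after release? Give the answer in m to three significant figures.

0.884 m

Dispersive spreading gives a Gaussian with σ² = 2Dt; advection only shifts the center.
σ = √(2 × 0.017 × 23) = 0.884 m.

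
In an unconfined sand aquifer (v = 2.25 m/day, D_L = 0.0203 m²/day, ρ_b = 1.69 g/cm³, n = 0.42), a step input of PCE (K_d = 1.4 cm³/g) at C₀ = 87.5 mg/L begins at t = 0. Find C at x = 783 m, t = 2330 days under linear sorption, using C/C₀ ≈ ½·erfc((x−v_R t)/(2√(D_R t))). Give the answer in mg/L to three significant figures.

85.2 mg/L

Retardation factor R = 1 + ρ_b·K_d/n = 1 + 1.69 × 1.4/0.42 = 6.633.
Sorption retards both mechanisms: v_R = v/R = 0.3392 m/day, D_R = D/R = 0.003060 m²/day.
v_R·t = 0.3392 × 2330 = 790.336 m; 2√(D_R t) = 5.340 m; argument = (783 − 790.336)/5.340 = -1.374.
C = C₀ × ½·erfc(-1.374) = 87.5 × 0.9740 = 85.2 mg/L.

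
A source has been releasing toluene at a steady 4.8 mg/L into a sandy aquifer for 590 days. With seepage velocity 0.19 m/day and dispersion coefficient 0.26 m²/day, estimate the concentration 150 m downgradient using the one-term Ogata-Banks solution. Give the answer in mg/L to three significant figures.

For a continuous step input, C/C₀ ≈ ½·erfc((x−vt)/(2√(Dt))).
vt = 0.19 × 590 = 112.1 m and 2√(Dt) = 2√(0.26 × 590) = 24.77 m.
Argument (x−vt)/(2√(Dt)) = (150 − 112.1)/24.77 = 1.530; ½·erfc(1.530) = 0.01524.
C = 4.8 × 0.01524 = 0.0732 mg/L.

0.0732 mg/L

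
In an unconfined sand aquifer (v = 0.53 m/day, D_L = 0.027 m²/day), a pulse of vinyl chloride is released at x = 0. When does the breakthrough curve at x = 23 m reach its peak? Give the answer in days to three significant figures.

43.3 days

For the 1D instantaneous-source solution, setting ∂C/∂t = 0 at fixed x gives v²t² + 2Dt − x² = 0, so t = (√(D² + v²x²) − D)/v².
√(D² + v²x²) = √(0.027² + 0.53² × 23²) = 12.19; v² = 0.2809.
t = (12.19 − 0.027)/0.2809 = 43.3 days (vs. the pure-advection estimate x/v = 43.4 d).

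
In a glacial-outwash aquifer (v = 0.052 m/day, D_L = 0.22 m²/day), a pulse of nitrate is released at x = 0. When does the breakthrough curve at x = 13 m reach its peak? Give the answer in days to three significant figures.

182 days

For the 1D instantaneous-source solution, setting ∂C/∂t = 0 at fixed x gives v²t² + 2Dt − x² = 0, so t = (√(D² + v²x²) − D)/v².
√(D² + v²x²) = √(0.22² + 0.052² × 13²) = 0.7109; v² = 0.002704.
t = (0.7109 − 0.22)/0.002704 = 182 days (vs. the pure-advection estimate x/v = 250 d).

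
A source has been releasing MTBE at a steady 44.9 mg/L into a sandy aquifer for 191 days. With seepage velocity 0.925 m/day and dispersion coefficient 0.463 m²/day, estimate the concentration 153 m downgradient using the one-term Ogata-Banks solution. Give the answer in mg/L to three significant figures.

43.2 mg/L

For a continuous step input, C/C₀ ≈ ½·erfc((x−vt)/(2√(Dt))).
vt = 0.925 × 191 = 176.675 m and 2√(Dt) = 2√(0.463 × 191) = 18.81 m.
Argument (x−vt)/(2√(Dt)) = (153 − 176.675)/18.81 = -1.259; ½·erfc(-1.259) = 0.9625.
C = 44.9 × 0.9625 = 43.2 mg/L.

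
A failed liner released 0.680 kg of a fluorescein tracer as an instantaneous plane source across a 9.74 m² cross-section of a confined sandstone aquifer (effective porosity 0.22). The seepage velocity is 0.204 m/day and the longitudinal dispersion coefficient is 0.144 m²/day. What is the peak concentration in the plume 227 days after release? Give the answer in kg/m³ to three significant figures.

0.0157 kg/m³

The peak of an instantaneous 1D plume sits at x = vt; there the Gaussian factor is 1 and C_max = M/(n_e·A·√(4πDt)), where n_e·A is the pore area the mass is dissolved in.
√(4πDt) = √(4π × 0.144 × 227) = 20.27 m, so C_max = 0.680/(0.22 × 9.74 × 20.27) = 0.0157 kg/m³.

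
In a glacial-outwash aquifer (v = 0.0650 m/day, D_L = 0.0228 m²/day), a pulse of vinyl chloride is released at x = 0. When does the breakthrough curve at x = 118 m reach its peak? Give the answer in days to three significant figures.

1810 days

For the 1D instantaneous-source solution, setting ∂C/∂t = 0 at fixed x gives v²t² + 2Dt − x² = 0, so t = (√(D² + v²x²) − D)/v².
√(D² + v²x²) = √(0.0228² + 0.0650² × 118²) = 7.670; v² = 0.004225.
t = (7.670 − 0.0228)/0.004225 = 1810 days (vs. the pure-advection estimate x/v = 1820 d).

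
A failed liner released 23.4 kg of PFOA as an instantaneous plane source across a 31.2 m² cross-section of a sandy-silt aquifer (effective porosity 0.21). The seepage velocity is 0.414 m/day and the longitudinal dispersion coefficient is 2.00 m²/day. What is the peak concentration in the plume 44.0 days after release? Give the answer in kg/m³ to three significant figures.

0.107 kg/m³

The peak of an instantaneous 1D plume sits at x = vt; there the Gaussian factor is 1 and C_max = M/(n_e·A·√(4πDt)), where n_e·A is the pore area the mass is dissolved in.
√(4πDt) = √(4π × 2.00 × 44.0) = 33.25 m, so C_max = 23.4/(0.21 × 31.2 × 33.25) = 0.107 kg/m³.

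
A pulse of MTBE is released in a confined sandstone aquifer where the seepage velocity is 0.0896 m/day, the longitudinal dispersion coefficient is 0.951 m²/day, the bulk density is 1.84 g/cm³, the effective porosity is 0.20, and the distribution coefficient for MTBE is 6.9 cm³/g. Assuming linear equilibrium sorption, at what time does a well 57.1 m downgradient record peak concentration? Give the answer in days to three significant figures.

34200 days

Retardation factor R = 1 + ρ_b·K_d/n = 1 + 1.84 × 6.9/0.20 = 64.48.
Sorption retards both mechanisms: v_R = v/R = 0.001390 m/day, D_R = D/R = 0.01475 m²/day.
Peak time from v_R²t² + 2D_R t − x² = 0: t = (√(D_R² + v_R²x²) − D_R)/v_R².
√(D_R² + v_R²x²) = √(0.01475² + 0.001390² × 57.1²) = 0.08073; v_R² = 1.932e-06.
t = (0.08073 − 0.01475)/1.932e-06 = 34200 days.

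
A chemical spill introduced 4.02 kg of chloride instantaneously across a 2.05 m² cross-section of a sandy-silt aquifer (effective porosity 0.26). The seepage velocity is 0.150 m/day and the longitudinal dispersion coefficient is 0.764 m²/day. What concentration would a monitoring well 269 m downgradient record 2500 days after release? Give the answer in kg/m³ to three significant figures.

0.0112 kg/m³

For an instantaneous plane source, C(x,t) = M/(n_e·A·√(4πDt)) · exp(−(x−vt)²/(4Dt)), with n_e·A the pore (flow) area.
Plume center vt = 0.150 × 2500 = 375 m, so the well at 269 m is 106 m upgradient of the peak.
√(4πDt) = 154.9 m, giving peak height M/(n_e·A·√(4πDt)) = 4.02/(0.26 × 2.05 × 154.9) = 0.04869 kg/m³.
(x−vt)²/(4Dt) = (-106)²/(4 × 0.764 × 2500) = 1.471; exp(−1.471) = 0.2297.
C = 0.04869 × 0.2297 = 0.0112 kg/m³.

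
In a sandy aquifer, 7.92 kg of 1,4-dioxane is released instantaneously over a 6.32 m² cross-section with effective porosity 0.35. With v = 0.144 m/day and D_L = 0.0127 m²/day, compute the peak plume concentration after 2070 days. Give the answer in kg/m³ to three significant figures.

0.197 kg/m³

The peak of an instantaneous 1D plume sits at x = vt; there the Gaussian factor is 1 and C_max = M/(n_e·A·√(4πDt)), where n_e·A is the pore area the mass is dissolved in.
√(4πDt) = √(4π × 0.0127 × 2070) = 18.18 m, so C_max = 7.92/(0.35 × 6.32 × 18.18) = 0.197 kg/m³.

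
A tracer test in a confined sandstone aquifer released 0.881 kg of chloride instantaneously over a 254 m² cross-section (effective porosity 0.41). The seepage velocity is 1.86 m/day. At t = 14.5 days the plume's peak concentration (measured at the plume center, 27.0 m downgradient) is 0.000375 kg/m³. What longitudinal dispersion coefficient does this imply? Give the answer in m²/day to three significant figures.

At the plume center C_max = M/(n_e·A·√(4πDt)), so D = M²/(4πt·(n_e·A·C_max)²).
n_e·A·C_max = 0.41 × 254 × 0.000375 = 0.03905 kg/m.
D = 0.881²/(4π × 14.5 × 0.03905²) = 2.79 m²/day.

2.79 m²/day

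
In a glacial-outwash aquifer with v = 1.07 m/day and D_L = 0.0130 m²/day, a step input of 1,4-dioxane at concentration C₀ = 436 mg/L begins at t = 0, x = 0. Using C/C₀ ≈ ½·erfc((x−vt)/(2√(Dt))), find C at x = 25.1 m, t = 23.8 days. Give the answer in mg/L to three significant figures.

For a continuous step input, C/C₀ ≈ ½·erfc((x−vt)/(2√(Dt))).
vt = 1.07 × 23.8 = 25.466 m and 2√(Dt) = 2√(0.0130 × 23.8) = 1.112 m.
Argument (x−vt)/(2√(Dt)) = (25.1 − 25.466)/1.112 = -0.3291; ½·erfc(-0.3291) = 0.6792.
C = 436 × 0.6792 = 296 mg/L.

296 mg/L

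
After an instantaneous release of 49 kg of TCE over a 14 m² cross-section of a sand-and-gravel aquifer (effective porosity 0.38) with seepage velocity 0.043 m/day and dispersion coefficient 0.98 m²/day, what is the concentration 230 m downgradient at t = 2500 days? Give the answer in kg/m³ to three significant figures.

0.0114 kg/m³

For an instantaneous plane source, C(x,t) = M/(n_e·A·√(4πDt)) · exp(−(x−vt)²/(4Dt)), with n_e·A the pore (flow) area.
Plume center vt = 0.043 × 2500 = 107.5 m, so the well at 230 m is 122.5 m downgradient of the peak.
√(4πDt) = 175.5 m, giving peak height M/(n_e·A·√(4πDt)) = 49/(0.38 × 14 × 175.5) = 0.05248 kg/m³.
(x−vt)²/(4Dt) = (122.5)²/(4 × 0.98 × 2500) = 1.531; exp(−1.531) = 0.2163.
C = 0.05248 × 0.2163 = 0.0114 kg/m³.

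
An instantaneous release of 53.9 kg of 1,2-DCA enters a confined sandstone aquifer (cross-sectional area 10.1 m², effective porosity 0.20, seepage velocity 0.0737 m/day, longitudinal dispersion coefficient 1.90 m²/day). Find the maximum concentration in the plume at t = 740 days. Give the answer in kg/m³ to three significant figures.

The peak of an instantaneous 1D plume sits at x = vt; there the Gaussian factor is 1 and C_max = M/(n_e·A·√(4πDt)), where n_e·A is the pore area the mass is dissolved in.
√(4πDt) = √(4π × 1.90 × 740) = 132.9 m, so C_max = 53.9/(0.20 × 10.1 × 132.9) = 0.201 kg/m³.

0.201 kg/m³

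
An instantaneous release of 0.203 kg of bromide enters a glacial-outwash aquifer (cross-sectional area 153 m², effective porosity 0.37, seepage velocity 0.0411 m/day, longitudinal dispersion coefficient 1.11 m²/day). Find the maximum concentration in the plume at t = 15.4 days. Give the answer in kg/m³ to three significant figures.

The peak of an instantaneous 1D plume sits at x = vt; there the Gaussian factor is 1 and C_max = M/(n_e·A·√(4πDt)), where n_e·A is the pore area the mass is dissolved in.
√(4πDt) = √(4π × 1.11 × 15.4) = 14.66 m, so C_max = 0.203/(0.37 × 153 × 14.66) = 0.000245 kg/m³.

0.000245 kg/m³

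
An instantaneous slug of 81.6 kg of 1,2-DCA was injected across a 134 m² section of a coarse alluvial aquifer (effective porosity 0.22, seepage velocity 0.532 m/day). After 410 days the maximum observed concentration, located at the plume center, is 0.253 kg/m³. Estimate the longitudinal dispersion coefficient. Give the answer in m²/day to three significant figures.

At the plume center C_max = M/(n_e·A·√(4πDt)), so D = M²/(4πt·(n_e·A·C_max)²).
n_e·A·C_max = 0.22 × 134 × 0.253 = 7.458 kg/m.
D = 81.6²/(4π × 410 × 7.458²) = 0.0232 m²/day.

0.0232 m²/day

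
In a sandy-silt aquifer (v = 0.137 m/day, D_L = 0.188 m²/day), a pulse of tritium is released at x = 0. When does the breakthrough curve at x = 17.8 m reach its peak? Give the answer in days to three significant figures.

For the 1D instantaneous-source solution, setting ∂C/∂t = 0 at fixed x gives v²t² + 2Dt − x² = 0, so t = (√(D² + v²x²) − D)/v².
√(D² + v²x²) = √(0.188² + 0.137² × 17.8²) = 2.446; v² = 0.018769.
t = (2.446 − 0.188)/0.018769 = 120 days (vs. the pure-advection estimate x/v = 130 d).

120 days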